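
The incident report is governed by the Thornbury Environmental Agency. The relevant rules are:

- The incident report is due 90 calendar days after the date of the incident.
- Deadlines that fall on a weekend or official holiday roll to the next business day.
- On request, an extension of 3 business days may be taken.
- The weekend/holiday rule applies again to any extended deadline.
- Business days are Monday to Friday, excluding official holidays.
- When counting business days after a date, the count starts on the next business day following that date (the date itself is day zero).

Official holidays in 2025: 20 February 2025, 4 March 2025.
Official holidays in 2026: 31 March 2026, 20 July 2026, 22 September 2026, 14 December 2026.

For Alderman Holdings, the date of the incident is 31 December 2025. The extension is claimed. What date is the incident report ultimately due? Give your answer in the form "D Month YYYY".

90 calendar days after 31 December 2025 is 31 March 2026.
31 March 2026 is a listed holiday; the next business day is 1 April 2026 (Wednesday).
Applying the 3-business-day extension: 3 business days after 1 April 2026 is 6 April 2026.
Since 6 April 2026 is a Monday and not a holiday, the date is unchanged.
Final deadline: 6 April 2026.

6 April 2026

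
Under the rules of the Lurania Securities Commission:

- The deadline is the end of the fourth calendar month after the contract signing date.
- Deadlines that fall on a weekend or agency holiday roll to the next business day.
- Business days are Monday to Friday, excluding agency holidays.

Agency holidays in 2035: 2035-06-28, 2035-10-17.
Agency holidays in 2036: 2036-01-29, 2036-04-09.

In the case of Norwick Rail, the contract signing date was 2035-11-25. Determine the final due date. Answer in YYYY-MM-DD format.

2036-03-31

4 months after 2035-11-25 falls in March 2036; the last day of that month is 2036-03-31.
Since 2036-03-31 is a Monday and not a holiday, the date is unchanged.
So the filing is due 2036-03-31.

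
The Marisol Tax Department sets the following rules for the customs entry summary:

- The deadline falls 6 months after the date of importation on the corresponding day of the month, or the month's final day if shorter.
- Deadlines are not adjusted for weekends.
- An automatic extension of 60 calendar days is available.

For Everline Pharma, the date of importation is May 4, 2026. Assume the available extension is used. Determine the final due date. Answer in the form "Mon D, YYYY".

Moving 6 months forward from May 4, 2026 on the corresponding day gives Nov 4, 2026.
No adjustment is made for weekends or holidays, so Nov 4, 2026 stands.
The 60-calendar-day extension moves the deadline from Nov 4, 2026 to Jan 3, 2027.
Jan 3, 2027 falls on a Sunday. The rules make no weekend/holiday allowance, so it remains Jan 3, 2027.
The final due date is Jan 3, 2027.

Jan 3, 2027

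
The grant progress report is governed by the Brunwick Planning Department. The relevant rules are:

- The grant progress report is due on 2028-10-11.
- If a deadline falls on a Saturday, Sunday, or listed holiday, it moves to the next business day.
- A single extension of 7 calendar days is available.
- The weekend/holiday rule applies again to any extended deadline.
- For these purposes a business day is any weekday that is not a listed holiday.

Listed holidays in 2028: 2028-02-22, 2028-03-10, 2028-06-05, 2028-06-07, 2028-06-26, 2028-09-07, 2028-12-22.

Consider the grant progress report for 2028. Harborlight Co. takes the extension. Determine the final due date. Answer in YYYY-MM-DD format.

Start from the fixed due date, 2028-10-11.
2028-10-11 falls on a Wednesday, which is a business day, so no adjustment is needed.
The 7-calendar-day extension moves the deadline from 2028-10-11 to 2028-10-18.
2028-10-18 (Wednesday) is already a business day.
The final due date is 2028-10-18.

2028-10-18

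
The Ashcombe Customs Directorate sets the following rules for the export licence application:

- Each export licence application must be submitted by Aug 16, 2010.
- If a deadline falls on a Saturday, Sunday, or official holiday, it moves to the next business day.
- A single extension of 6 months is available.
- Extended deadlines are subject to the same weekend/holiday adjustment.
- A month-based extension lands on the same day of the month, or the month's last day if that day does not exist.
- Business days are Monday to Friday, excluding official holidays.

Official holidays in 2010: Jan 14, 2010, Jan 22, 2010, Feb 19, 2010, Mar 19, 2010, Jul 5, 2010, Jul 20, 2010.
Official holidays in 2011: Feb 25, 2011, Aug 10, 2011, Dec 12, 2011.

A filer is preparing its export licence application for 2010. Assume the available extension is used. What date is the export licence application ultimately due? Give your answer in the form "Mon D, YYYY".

Feb 16, 2011

Start from the fixed due date, Aug 16, 2010.
Aug 16, 2010 (Monday) is already a business day.
Applying the 6 months extension: 6 months after Aug 16, 2010 is Feb 16, 2011.
Feb 16, 2011 is a Wednesday and not a listed holiday, so it stands.
So the filing is due Feb 16, 2011.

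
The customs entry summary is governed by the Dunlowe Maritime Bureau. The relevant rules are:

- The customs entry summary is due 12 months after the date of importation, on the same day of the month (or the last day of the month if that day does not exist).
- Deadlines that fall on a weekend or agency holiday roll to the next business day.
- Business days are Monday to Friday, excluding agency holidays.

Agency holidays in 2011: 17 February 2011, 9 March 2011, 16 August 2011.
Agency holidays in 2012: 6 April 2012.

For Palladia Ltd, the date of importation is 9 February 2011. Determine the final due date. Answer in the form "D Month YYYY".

9 February 2012

Moving 12 months forward from 9 February 2011 on the corresponding day gives 9 February 2012.
9 February 2012 (Thursday) is already a business day.
Final deadline: 9 February 2012.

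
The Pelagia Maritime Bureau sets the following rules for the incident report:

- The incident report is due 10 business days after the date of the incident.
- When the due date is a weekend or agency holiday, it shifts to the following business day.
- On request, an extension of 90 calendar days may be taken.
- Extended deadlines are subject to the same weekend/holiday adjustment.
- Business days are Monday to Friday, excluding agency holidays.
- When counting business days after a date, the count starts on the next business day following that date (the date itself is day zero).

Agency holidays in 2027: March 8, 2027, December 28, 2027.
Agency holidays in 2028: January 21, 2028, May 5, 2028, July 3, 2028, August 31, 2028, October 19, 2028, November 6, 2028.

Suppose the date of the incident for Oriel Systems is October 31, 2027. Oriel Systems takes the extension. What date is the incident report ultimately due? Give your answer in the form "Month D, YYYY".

February 10, 2028

Starting the day after October 31, 2027 and counting 10 business days lands on November 12, 2027.
Since November 12, 2027 is a Friday and not a holiday, the date is unchanged.
The 90-calendar-day extension moves the deadline from November 12, 2027 to February 10, 2028.
February 10, 2028 falls on a Thursday, which is a business day, so no adjustment is needed.
The final due date is February 10, 2028.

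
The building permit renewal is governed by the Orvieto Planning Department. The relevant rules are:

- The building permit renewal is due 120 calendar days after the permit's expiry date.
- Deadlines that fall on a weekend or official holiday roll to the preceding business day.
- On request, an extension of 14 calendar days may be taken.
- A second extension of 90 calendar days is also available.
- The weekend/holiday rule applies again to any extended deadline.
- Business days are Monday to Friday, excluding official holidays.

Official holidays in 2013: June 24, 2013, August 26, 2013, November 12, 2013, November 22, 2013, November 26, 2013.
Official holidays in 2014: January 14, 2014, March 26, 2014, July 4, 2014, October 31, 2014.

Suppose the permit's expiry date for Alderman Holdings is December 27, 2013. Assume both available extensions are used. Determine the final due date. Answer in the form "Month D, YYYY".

August 7, 2014

From December 27, 2013, 120 calendar days later is April 26, 2014.
April 26, 2014 is a Saturday; the preceding business day is April 25, 2014 (Friday).
With the 14-day extension, April 25, 2014 becomes May 9, 2014.
Since May 9, 2014 is a Friday and not a holiday, the date is unchanged.
Add the 90 calendar-day extension to May 9, 2014: August 7, 2014.
Since August 7, 2014 is a Thursday and not a holiday, the date is unchanged.
Final deadline: August 7, 2014.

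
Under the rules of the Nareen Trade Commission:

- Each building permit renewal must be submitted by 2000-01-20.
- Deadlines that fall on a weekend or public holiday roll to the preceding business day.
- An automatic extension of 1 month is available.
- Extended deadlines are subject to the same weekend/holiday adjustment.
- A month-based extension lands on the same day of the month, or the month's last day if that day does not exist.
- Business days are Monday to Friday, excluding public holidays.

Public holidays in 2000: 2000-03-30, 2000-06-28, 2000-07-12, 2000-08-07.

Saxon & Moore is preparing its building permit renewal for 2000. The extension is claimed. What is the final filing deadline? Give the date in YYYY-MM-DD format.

2000-02-18

The stated deadline is 2000-01-20.
2000-01-20 (Thursday) is already a business day.
The 1 month extension carries 2000-01-20 to 2000-02-20.
2000-02-20 falls on a Sunday. Rolling to the preceding business day gives 2000-02-18, a Friday.
Deadline: 2000-02-18.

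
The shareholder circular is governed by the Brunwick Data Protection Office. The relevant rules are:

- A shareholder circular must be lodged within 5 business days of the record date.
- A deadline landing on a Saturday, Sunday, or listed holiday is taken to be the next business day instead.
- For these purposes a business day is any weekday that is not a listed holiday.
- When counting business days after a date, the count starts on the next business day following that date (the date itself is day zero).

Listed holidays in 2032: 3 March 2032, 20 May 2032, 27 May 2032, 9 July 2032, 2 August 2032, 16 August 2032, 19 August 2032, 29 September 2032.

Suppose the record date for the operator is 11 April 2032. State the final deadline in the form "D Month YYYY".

16 April 2032

Counting 5 business days after 11 April 2032 (skipping weekends and listed holidays) reaches 16 April 2032.
Since 16 April 2032 is a Friday and not a holiday, the date is unchanged.
Final deadline: 16 April 2032.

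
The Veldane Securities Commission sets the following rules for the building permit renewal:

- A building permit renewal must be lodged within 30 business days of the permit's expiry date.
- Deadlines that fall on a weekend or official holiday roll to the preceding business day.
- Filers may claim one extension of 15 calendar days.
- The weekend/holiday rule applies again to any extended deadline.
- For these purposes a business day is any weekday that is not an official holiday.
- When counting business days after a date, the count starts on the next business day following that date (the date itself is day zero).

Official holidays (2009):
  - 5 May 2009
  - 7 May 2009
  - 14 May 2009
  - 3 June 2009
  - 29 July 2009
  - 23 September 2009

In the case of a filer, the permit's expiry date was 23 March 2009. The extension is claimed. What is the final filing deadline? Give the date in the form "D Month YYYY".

30 business days after 23 March 2009, excluding weekends and holidays, is 4 May 2009.
4 May 2009 (Monday) is already a business day.
Add the 15 calendar-day extension to 4 May 2009: 19 May 2009.
19 May 2009 falls on a Tuesday, which is a business day, so no adjustment is needed.
Deadline: 19 May 2009.

19 May 2009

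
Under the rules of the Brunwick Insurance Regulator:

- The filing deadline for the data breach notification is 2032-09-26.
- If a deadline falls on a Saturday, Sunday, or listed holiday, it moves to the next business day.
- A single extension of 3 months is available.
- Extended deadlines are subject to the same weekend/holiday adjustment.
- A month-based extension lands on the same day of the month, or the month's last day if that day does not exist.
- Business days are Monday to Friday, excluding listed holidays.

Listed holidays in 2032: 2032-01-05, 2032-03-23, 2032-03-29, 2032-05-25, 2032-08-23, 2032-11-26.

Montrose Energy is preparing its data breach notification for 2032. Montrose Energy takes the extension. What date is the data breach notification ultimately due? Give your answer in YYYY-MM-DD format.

2032-12-27

The stated deadline is 2032-09-26.
2032-09-26 is a Sunday; the next business day is 2032-09-27 (Monday).
Applying the 3 months extension: 3 months after 2032-09-27 is 2032-12-27.
2032-12-27 is a Monday and not a listed holiday, so it stands.
Deadline: 2032-12-27.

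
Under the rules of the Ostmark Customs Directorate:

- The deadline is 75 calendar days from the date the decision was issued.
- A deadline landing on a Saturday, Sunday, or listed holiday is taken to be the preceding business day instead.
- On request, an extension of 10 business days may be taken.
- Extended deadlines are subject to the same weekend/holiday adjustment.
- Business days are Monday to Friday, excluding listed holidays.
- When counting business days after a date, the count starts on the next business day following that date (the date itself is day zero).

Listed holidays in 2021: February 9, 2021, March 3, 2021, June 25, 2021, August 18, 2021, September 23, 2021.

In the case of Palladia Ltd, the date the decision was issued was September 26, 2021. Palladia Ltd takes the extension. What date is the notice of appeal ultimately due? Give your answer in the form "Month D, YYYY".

Adding 75 calendar days to September 26, 2021 gives December 10, 2021.
December 10, 2021 falls on a Friday, which is a business day, so no adjustment is needed.
Applying the 10-business-day extension: 10 business days after December 10, 2021 is December 24, 2021.
December 24, 2021 falls on a Friday, which is a business day, so no adjustment is needed.
Final deadline: December 24, 2021.

December 24, 2021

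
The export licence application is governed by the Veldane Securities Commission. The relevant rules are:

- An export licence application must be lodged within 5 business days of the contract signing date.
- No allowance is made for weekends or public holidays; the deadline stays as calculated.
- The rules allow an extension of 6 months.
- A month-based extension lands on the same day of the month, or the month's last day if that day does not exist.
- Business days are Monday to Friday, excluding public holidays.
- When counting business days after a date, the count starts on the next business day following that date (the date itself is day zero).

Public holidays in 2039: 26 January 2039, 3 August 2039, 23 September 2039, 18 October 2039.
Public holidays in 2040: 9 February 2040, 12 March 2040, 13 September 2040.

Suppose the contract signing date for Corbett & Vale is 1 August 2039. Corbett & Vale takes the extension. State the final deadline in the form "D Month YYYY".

Starting the day after 1 August 2039 and counting 5 business days lands on 9 August 2039.
No adjustment is made for weekends or holidays, so 9 August 2039 stands.
Add 6 months to 9 August 2039: 9 February 2040.
No adjustment is made for weekends or holidays, so 9 February 2040 stands.
The final due date is 9 February 2040.

9 February 2040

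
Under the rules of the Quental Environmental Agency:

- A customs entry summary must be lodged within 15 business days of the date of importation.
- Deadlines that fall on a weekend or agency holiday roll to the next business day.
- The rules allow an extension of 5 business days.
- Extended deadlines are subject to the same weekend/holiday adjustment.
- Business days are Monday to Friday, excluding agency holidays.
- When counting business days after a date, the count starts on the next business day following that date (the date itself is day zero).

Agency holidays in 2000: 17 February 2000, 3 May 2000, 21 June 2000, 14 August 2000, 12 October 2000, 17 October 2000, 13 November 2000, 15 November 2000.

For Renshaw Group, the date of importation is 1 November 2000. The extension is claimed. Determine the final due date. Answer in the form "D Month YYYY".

1 December 2000

Starting the day after 1 November 2000 and counting 15 business days lands on 24 November 2000.
24 November 2000 is a Friday and not a listed holiday, so it stands.
Counting 5 further business days from 24 November 2000 reaches 1 December 2000.
1 December 2000 (Friday) is already a business day.
So the filing is due 1 December 2000.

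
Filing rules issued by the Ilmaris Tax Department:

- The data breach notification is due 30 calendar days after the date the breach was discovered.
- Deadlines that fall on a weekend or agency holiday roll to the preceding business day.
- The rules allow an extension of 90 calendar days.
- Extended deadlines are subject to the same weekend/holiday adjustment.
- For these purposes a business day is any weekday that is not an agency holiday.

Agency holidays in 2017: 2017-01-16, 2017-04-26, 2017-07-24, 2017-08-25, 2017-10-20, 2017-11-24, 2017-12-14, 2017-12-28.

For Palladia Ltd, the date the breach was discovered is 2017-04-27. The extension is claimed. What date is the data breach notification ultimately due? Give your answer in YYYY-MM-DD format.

Adding 30 calendar days to 2017-04-27 gives 2017-05-27.
2017-05-27 is a Saturday, so it moves to the preceding business day, 2017-05-26 (Friday).
Add the 90 calendar-day extension to 2017-05-26: 2017-08-24.
2017-08-24 falls on a Thursday, which is a business day, so no adjustment is needed.
Final deadline: 2017-08-24.

2017-08-24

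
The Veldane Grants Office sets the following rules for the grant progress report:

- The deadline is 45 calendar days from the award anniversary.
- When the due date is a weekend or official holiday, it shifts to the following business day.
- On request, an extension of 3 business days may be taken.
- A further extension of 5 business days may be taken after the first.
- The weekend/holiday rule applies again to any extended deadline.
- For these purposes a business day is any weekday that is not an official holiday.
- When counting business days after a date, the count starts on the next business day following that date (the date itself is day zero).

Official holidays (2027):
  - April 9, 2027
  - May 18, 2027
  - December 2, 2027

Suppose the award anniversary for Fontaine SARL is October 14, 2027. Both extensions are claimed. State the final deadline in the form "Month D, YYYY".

December 10, 2027

From October 14, 2027, 45 calendar days later is November 28, 2027.
November 28, 2027 is a Sunday, so it moves to the next business day, November 29, 2027 (Monday).
The 3-business-day extension runs from November 29, 2027 to December 3, 2027.
December 3, 2027 is a Friday and not a listed holiday, so it stands.
Counting 5 further business days from December 3, 2027 reaches December 10, 2027.
December 10, 2027 falls on a Friday, which is a business day, so no adjustment is needed.
So the filing is due December 10, 2027.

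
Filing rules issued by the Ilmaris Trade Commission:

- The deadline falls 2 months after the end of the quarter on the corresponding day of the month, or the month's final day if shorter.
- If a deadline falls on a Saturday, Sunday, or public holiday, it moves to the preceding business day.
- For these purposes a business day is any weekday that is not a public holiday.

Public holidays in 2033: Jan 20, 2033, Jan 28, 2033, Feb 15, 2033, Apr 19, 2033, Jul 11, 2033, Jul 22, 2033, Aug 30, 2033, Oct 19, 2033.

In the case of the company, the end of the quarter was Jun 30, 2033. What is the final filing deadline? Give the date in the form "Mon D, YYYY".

Aug 29, 2033

2 months from Jun 30, 2033 is Aug 30, 2033.
Aug 30, 2033 is a listed holiday, so it moves to the preceding business day, Aug 29, 2033 (Monday).
So the filing is due Aug 29, 2033.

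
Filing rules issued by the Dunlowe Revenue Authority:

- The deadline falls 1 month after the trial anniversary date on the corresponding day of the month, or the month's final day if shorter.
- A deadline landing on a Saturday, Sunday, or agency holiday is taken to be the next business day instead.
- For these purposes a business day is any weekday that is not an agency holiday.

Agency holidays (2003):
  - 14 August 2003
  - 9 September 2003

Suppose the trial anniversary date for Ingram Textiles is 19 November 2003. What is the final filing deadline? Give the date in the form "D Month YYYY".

1 month after 19 November 2003, on the same day of the month, is 19 December 2003.
19 December 2003 (Friday) is already a business day.
Final deadline: 19 December 2003.

19 December 2003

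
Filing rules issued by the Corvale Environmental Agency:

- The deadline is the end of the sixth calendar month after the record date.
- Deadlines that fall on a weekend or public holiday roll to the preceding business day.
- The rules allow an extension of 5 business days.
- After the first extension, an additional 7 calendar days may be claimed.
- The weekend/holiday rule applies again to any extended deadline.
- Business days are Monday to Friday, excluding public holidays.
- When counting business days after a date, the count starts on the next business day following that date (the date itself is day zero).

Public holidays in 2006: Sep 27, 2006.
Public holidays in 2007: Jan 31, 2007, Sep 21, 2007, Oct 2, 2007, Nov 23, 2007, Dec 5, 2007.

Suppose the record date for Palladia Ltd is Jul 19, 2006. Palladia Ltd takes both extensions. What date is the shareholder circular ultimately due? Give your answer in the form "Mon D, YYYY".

Feb 14, 2007

6 months after Jul 19, 2006 falls in January 2007; the last day of that month is Jan 31, 2007.
Jan 31, 2007 is a listed holiday; the preceding business day is Jan 30, 2007 (Tuesday).
The 5-business-day extension runs from Jan 30, 2007 to Feb 7, 2007.
Feb 7, 2007 is a Wednesday and not a listed holiday, so it stands.
The 7-calendar-day extension moves the deadline from Feb 7, 2007 to Feb 14, 2007.
Since Feb 14, 2007 is a Wednesday and not a holiday, the date is unchanged.
Final deadline: Feb 14, 2007.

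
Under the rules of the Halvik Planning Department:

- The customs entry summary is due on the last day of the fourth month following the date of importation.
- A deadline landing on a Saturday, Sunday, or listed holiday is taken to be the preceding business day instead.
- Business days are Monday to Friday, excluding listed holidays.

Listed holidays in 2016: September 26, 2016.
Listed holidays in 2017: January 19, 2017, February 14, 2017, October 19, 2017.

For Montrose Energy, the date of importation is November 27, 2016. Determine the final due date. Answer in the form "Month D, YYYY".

4 months after November 27, 2016 falls in March 2017; the last day of that month is March 31, 2017.
Since March 31, 2017 is a Friday and not a holiday, the date is unchanged.
So the filing is due March 31, 2017.

March 31, 2017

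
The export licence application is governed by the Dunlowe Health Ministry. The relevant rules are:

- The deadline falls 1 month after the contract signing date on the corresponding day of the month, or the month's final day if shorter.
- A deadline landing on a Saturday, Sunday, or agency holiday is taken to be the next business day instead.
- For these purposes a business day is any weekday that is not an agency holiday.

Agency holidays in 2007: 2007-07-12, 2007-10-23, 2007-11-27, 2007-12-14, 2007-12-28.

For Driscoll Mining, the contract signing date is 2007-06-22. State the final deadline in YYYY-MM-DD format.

1 month after 2007-06-22, on the same day of the month, is 2007-07-22.
2007-07-22 falls on a Sunday. Rolling to the next business day gives 2007-07-23, a Monday.
So the filing is due 2007-07-23.

2007-07-23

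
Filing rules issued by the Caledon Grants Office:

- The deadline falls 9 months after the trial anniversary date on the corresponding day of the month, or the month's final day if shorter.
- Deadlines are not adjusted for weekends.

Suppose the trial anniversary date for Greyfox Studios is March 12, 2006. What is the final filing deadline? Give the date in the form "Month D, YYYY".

Moving 9 months forward from March 12, 2006 on the corresponding day gives December 12, 2006.
No adjustment is made for weekends or holidays, so December 12, 2006 stands.
Deadline: December 12, 2006.

December 12, 2006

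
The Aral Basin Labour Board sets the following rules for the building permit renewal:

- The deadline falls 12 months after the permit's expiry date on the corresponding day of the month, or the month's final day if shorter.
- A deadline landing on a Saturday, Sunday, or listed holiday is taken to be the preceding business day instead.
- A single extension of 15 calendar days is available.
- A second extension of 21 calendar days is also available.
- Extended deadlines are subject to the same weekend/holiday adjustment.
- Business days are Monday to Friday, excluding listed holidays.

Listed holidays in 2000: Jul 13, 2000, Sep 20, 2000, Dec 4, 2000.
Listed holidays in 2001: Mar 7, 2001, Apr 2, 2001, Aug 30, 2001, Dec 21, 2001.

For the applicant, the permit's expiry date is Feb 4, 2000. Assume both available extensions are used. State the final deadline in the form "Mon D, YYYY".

Mar 9, 2001

12 months from Feb 4, 2000 is Feb 4, 2001.
Because Feb 4, 2001 is a Sunday, the deadline becomes Feb 2, 2001 (Friday).
Add the 15 calendar-day extension to Feb 2, 2001: Feb 17, 2001.
Feb 17, 2001 falls on a Saturday. Rolling to the preceding business day gives Feb 16, 2001, a Friday.
The 21-calendar-day extension moves the deadline from Feb 16, 2001 to Mar 9, 2001.
Mar 9, 2001 (Friday) is already a business day.
So the filing is due Mar 9, 2001.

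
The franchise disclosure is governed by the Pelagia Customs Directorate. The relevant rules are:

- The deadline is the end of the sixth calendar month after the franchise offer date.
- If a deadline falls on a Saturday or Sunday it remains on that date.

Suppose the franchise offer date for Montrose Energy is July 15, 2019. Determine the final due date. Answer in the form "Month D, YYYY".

January 31, 2020

The sixth month after July 15, 2019 is January 2020, whose last day is January 31, 2020.
No adjustment is made for weekends or holidays, so January 31, 2020 stands.
So the filing is due January 31, 2020.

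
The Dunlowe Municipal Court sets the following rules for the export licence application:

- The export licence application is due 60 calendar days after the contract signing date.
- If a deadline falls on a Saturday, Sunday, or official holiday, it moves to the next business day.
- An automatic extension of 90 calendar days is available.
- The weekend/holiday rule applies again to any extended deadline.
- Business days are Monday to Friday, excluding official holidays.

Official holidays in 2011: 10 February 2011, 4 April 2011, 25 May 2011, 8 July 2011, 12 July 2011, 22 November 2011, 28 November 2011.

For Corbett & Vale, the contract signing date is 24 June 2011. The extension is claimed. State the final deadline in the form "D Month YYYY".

60 calendar days after 24 June 2011 is 23 August 2011.
23 August 2011 is a Tuesday and not a listed holiday, so it stands.
Applying the 90-calendar-day extension: 23 August 2011 + 90 days = 21 November 2011.
21 November 2011 (Monday) is already a business day.
Final deadline: 21 November 2011.

21 November 2011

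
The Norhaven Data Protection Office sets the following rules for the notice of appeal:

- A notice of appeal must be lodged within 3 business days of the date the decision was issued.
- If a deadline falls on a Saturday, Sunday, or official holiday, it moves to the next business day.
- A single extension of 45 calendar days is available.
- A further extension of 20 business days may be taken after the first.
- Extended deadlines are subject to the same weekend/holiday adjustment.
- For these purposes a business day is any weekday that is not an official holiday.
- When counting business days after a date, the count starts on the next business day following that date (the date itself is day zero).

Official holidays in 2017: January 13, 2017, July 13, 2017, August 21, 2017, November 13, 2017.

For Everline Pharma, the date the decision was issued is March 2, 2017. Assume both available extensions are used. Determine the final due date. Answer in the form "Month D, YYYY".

May 19, 2017

Counting 3 business days after March 2, 2017 (skipping weekends and listed holidays) reaches March 7, 2017.
March 7, 2017 falls on a Tuesday, which is a business day, so no adjustment is needed.
The 45-calendar-day extension moves the deadline from March 7, 2017 to April 21, 2017.
April 21, 2017 (Friday) is already a business day.
Counting 20 further business days from April 21, 2017 reaches May 19, 2017.
May 19, 2017 (Friday) is already a business day.
Final deadline: May 19, 2017.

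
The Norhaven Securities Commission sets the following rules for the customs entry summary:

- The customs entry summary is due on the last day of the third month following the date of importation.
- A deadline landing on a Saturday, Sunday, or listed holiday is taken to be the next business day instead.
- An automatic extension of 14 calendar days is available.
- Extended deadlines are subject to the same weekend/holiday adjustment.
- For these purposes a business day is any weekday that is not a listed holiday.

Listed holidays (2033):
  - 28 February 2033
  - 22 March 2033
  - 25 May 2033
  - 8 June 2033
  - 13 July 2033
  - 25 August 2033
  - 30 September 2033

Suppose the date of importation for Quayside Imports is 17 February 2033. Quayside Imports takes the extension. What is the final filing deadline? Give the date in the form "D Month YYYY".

14 June 2033

3 months after 17 February 2033 falls in May 2033; the last day of that month is 31 May 2033.
31 May 2033 falls on a Tuesday, which is a business day, so no adjustment is needed.
Add the 14 calendar-day extension to 31 May 2033: 14 June 2033.
14 June 2033 (Tuesday) is already a business day.
Final deadline: 14 June 2033.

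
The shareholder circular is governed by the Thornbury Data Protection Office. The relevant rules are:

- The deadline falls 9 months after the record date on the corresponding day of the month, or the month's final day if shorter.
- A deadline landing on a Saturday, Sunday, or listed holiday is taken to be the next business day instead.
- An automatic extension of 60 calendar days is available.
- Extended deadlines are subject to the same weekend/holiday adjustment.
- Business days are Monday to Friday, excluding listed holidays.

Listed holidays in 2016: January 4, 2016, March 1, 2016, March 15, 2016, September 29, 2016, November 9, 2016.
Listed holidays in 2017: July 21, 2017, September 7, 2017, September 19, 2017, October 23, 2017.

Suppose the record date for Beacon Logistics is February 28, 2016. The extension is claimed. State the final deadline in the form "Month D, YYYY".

January 27, 2017

9 months from February 28, 2016 is November 28, 2016.
November 28, 2016 falls on a Monday, which is a business day, so no adjustment is needed.
With the 60-day extension, November 28, 2016 becomes January 27, 2017.
Since January 27, 2017 is a Friday and not a holiday, the date is unchanged.
Deadline: January 27, 2017.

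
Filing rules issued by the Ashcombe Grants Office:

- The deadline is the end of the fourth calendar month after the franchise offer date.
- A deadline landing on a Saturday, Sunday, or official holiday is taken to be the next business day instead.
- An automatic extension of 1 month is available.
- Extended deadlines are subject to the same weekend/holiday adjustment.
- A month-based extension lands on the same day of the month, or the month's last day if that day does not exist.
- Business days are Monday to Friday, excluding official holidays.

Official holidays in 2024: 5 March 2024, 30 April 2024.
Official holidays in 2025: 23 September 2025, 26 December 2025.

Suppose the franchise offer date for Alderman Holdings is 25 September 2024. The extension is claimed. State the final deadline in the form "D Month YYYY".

28 February 2025

4 months after 25 September 2024 is January 2025; that month ends on 31 January 2025.
31 January 2025 (Friday) is already a business day.
Applying the 1 month extension: 1 month after 31 January 2025 is 28 February 2025 (day 31 does not exist in February, so the month's last day is used).
Since 28 February 2025 is a Friday and not a holiday, the date is unchanged.
The final due date is 28 February 2025.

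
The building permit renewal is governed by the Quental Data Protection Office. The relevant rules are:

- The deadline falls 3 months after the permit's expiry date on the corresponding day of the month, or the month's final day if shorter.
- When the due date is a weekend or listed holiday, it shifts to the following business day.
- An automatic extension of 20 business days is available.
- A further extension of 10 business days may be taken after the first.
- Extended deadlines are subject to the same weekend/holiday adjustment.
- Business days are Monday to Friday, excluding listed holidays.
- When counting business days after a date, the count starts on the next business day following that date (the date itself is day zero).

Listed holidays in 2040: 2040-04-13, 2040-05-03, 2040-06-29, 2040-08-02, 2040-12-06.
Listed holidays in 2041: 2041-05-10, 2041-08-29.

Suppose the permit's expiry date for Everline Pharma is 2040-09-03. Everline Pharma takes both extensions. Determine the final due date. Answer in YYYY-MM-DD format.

3 months after 2040-09-03, on the same day of the month, is 2040-12-03.
Since 2040-12-03 is a Monday and not a holiday, the date is unchanged.
The 20-business-day extension runs from 2040-12-03 to 2041-01-01.
Since 2041-01-01 is a Tuesday and not a holiday, the date is unchanged.
The 10-business-day extension runs from 2041-01-01 to 2041-01-15.
2041-01-15 is a Tuesday and not a listed holiday, so it stands.
Deadline: 2041-01-15.

2041-01-15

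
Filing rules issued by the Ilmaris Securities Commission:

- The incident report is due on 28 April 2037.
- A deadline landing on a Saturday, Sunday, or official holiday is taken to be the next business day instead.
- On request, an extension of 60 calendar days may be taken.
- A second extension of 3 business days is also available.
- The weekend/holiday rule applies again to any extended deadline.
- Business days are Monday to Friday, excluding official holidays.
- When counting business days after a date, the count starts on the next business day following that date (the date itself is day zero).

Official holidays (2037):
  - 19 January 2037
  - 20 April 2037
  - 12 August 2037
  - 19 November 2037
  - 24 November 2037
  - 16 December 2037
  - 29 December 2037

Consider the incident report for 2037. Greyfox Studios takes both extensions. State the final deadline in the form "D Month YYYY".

The stated deadline is 28 April 2037.
28 April 2037 (Tuesday) is already a business day.
Applying the 60-calendar-day extension: 28 April 2037 + 60 days = 27 June 2037.
27 June 2037 falls on a Saturday. Rolling to the next business day gives 29 June 2037, a Monday.
The 3-business-day extension runs from 29 June 2037 to 2 July 2037.
2 July 2037 is a Thursday and not a listed holiday, so it stands.
The final due date is 2 July 2037.

2 July 2037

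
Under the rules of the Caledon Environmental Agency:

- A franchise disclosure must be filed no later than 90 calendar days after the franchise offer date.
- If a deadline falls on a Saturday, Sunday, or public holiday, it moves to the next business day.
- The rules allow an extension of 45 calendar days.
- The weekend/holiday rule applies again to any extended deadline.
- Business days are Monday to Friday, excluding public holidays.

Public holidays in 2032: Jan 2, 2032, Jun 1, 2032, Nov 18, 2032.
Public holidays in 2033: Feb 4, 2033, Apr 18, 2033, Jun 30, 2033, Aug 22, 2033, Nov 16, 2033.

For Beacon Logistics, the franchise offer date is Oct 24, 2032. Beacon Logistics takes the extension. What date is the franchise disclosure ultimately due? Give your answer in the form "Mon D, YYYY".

Mar 10, 2033

90 calendar days after Oct 24, 2032 is Jan 22, 2033.
Because Jan 22, 2033 is a Saturday, the deadline becomes Jan 24, 2033 (Monday).
With the 45-day extension, Jan 24, 2033 becomes Mar 10, 2033.
Since Mar 10, 2033 is a Thursday and not a holiday, the date is unchanged.
The final due date is Mar 10, 2033.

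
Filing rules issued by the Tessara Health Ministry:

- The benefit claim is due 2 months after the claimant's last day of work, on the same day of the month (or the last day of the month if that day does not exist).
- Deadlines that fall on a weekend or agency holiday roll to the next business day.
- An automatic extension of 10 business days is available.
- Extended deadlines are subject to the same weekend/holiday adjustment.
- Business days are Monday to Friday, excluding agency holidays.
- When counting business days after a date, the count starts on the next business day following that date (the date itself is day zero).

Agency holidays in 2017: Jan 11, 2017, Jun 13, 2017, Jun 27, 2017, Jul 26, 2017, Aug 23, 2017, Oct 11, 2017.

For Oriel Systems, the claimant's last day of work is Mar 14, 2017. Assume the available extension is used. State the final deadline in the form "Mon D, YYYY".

Moving 2 months forward from Mar 14, 2017 on the corresponding day gives May 14, 2017.
Because May 14, 2017 is a Sunday, the deadline becomes May 15, 2017 (Monday).
The 10-business-day extension runs from May 15, 2017 to May 29, 2017.
Since May 29, 2017 is a Monday and not a holiday, the date is unchanged.
So the filing is due May 29, 2017.

May 29, 2017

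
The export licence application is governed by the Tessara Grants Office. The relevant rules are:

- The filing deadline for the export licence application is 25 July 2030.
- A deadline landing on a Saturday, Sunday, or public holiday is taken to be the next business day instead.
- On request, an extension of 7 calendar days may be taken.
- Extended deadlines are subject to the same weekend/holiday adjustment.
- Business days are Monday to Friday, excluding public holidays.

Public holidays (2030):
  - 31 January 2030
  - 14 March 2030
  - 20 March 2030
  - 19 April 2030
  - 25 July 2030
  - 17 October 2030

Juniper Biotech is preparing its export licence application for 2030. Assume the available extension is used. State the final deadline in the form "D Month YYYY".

2 August 2030

The stated deadline is 25 July 2030.
Because 25 July 2030 is a listed holiday, the deadline becomes 26 July 2030 (Friday).
Add the 7 calendar-day extension to 26 July 2030: 2 August 2030.
2 August 2030 falls on a Friday, which is a business day, so no adjustment is needed.
Final deadline: 2 August 2030.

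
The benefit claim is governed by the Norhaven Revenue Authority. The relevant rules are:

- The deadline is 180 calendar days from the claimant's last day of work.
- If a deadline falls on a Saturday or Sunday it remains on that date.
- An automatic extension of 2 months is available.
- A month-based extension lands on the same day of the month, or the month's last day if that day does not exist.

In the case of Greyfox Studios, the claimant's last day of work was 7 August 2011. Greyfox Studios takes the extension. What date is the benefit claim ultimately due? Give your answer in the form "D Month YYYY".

From 7 August 2011, 180 calendar days later is 3 February 2012.
3 February 2012 falls on a Friday. The rules make no weekend/holiday allowance, so it remains 3 February 2012.
The 2 months extension carries 3 February 2012 to 3 April 2012.
3 April 2012 is a Tuesday; no weekend or holiday adjustment applies.
So the filing is due 3 April 2012.

3 April 2012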